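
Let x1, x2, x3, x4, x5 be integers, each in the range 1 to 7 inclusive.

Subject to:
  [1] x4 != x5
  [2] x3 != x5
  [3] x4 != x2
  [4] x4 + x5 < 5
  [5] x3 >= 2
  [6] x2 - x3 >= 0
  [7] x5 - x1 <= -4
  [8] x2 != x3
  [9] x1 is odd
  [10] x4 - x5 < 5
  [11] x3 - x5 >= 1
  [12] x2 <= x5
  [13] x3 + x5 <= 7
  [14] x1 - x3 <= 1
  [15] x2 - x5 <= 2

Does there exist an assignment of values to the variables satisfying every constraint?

Unsatisfiable

Constraints 6, 7, 14, and 15 give x1 − x5 ≥ 4, x5 − x2 ≥ -2, x2 − x3 ≥ 0, x3 − x1 ≥ -1.
Adding all 4 inequalities: the left sides telescope to 0, and the right sides sum to 4 + (-2) + 0 + (-1) = 1. So 0 ≥ 1, which is false.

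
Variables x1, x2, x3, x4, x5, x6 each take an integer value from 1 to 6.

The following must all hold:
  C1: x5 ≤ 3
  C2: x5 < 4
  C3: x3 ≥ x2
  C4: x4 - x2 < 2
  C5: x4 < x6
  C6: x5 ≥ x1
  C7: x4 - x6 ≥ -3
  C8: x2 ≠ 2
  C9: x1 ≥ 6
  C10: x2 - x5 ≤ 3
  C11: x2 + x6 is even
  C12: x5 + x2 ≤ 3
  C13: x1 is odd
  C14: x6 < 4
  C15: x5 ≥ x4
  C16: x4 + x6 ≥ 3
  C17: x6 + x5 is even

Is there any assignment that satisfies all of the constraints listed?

Unsatisfiable

From constraints 6 and 9: x5 ≥ x1 and x1 ≥ 6, so x5 ≥ 6. From constraint 1: x5 ≤ 3. But 3 < 6, so no value of x5 works.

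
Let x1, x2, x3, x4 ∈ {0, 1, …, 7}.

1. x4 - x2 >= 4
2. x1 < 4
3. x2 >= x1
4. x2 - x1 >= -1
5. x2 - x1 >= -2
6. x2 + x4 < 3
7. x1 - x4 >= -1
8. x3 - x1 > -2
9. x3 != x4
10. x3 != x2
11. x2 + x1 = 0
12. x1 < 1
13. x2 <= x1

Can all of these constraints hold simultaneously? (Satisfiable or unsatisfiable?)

Constraints 1, 5, and 7 give x4 − x2 ≥ 4, x2 − x1 ≥ -2, x1 − x4 ≥ -1.
Adding all 3 inequalities: the left sides telescope to 0, and the right sides sum to 4 + (-2) + (-1) = 1. So 0 ≥ 1, which is false.

Unsatisfiable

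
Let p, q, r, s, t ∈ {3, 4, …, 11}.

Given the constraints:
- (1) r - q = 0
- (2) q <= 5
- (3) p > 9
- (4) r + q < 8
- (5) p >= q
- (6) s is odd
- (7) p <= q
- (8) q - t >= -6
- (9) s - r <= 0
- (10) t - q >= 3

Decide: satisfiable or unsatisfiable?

Unsatisfiable

From constraint 3: p ≥ 10. From constraints 2 and 7: p ≤ q and q ≤ 5, so p ≤ 5. But 5 < 10, so no value of p works.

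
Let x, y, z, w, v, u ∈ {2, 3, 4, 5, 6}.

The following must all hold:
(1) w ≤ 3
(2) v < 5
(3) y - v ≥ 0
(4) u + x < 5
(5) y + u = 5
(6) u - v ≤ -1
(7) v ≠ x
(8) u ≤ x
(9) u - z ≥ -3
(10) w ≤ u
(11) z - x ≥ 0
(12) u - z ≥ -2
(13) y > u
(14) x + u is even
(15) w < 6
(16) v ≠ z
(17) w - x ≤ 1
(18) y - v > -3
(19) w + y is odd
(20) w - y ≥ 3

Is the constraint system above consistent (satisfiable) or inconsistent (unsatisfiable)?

Unsatisfiable

Constraints 3, 6, 11, 12, 17, and 20 give w − y ≥ 3, y − v ≥ 0, v − u ≥ 1, u − z ≥ -2, z − x ≥ 0, x − w ≥ -1.
Adding all 6 inequalities: the left sides telescope to 0, and the right sides sum to 3 + 0 + 1 + (-2) + 0 + (-1) = 1. So 0 ≥ 1, which is false.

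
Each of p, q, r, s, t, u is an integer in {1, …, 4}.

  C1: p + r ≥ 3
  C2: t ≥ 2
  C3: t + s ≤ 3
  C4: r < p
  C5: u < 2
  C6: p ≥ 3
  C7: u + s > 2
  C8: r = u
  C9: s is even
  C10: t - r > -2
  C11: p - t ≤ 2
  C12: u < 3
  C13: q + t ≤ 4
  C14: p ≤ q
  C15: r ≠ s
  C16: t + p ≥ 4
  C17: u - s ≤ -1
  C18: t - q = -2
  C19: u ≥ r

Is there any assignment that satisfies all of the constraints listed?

From constraints 6 and 14: q ≥ p ≥ 3. From constraint 2: t ≥ 2. Hence q + t ≥ 5. But constraint 13 requires q + t ≤ 4, and 4 < 5. Contradiction.

Unsatisfiable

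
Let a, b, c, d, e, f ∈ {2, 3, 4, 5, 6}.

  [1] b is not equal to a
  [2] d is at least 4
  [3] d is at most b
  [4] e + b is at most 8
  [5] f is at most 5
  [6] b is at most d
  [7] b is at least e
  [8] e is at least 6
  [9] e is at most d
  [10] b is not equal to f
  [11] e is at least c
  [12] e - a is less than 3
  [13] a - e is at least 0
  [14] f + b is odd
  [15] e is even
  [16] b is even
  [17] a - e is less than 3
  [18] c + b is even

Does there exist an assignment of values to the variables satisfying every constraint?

From constraint 8: e ≥ 6. From constraints 2 and 3: b ≥ d ≥ 4. Hence e + b ≥ 10. But constraint 4 requires e + b ≤ 8, and 8 < 10. Contradiction.

Unsatisfiable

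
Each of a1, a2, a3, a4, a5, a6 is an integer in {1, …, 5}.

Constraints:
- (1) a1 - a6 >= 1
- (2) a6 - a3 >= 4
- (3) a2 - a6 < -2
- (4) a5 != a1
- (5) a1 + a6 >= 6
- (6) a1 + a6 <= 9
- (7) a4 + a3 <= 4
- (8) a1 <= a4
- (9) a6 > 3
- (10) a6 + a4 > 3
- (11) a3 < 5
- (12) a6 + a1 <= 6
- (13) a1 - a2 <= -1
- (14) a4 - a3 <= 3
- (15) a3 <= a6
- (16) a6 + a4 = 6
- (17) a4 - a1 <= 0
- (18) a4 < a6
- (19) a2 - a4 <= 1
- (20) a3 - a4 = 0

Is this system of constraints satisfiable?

Constraints 1, 2, 13, 14, and 19 give a3 − a4 ≥ -3, a4 − a2 ≥ -1, a2 − a1 ≥ 1, a1 − a6 ≥ 1, a6 − a3 ≥ 4.
Adding all 5 inequalities: the left sides telescope to 0, and the right sides sum to (-3) + (-1) + 1 + 1 + 4 = 2. So 0 ≥ 2, which is false.

Unsatisfiable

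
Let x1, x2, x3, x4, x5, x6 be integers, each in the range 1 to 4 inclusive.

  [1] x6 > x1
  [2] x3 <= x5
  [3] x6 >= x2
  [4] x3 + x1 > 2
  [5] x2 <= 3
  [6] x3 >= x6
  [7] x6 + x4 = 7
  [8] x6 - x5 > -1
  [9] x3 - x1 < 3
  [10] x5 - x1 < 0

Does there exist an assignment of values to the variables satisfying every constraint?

Unsatisfiable

Constraints 1, 2, 6, and 10 give x1 < x6, x6 ≤ x3, x3 ≤ x5, x5 < x1. Chaining: x1 < x6 ≤ x3 ≤ x5 < x1, which forces x1 < x1 — impossible.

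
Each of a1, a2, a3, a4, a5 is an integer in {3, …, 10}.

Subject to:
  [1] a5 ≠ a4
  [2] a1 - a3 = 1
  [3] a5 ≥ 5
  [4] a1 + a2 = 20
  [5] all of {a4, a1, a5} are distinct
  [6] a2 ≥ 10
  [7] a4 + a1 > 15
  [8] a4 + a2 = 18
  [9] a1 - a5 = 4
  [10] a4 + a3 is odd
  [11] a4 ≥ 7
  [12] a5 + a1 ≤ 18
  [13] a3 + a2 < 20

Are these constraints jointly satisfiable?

The assignment a1 = 10, a2 = 10, a3 = 9, a4 = 8, a5 = 6 works:
  constraint 2 holds since a1 - a3 = 1.
  constraint 4 holds since a1 + a2 = 20.
  constraint 7 holds since a4 + a1 = 18.
The rest check out directly.

Satisfiable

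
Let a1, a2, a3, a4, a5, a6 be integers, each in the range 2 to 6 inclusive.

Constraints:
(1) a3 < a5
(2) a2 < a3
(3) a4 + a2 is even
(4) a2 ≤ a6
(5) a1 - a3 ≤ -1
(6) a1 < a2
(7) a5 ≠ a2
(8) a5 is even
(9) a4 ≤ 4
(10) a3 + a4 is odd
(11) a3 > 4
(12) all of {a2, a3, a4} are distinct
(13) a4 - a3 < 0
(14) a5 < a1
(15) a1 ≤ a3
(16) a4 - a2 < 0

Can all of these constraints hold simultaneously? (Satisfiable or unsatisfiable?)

Constraints 1, 2, 6, and 14 give a2 < a3, a3 < a5, a5 < a1, a1 < a2. Chaining: a2 < a3 < a5 < a1 < a2, which forces a2 < a2 — impossible.

Unsatisfiable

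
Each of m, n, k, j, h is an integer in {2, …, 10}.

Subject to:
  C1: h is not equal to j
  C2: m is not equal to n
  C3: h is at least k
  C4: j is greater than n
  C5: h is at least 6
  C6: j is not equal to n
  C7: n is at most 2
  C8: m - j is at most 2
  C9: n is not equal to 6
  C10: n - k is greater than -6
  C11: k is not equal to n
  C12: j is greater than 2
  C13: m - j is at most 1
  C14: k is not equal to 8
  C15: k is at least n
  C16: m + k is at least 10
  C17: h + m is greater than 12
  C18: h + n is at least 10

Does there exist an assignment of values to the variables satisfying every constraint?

One satisfying assignment is m = 5, n = 2, k = 5, j = 5, h = 10.
For the less obvious constraints — constraint 8: m - j = 0; constraint 10: n - k = -3 — and the others hold by inspection.

Satisfiable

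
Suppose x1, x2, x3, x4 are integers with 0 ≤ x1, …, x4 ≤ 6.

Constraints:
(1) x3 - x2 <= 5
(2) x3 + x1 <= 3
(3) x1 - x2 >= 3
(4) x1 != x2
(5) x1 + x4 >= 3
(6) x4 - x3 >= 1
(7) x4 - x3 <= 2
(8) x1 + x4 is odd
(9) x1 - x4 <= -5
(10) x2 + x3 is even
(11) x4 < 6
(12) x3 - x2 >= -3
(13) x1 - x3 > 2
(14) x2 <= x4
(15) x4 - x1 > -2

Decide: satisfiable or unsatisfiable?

Unsatisfiable

Constraints 1, 3, 7, and 9 give x1 − x2 ≥ 3, x2 − x3 ≥ -5, x3 − x4 ≥ -2, x4 − x1 ≥ 5.
Adding all 4 inequalities: the left sides telescope to 0, and the right sides sum to 3 + (-5) + (-2) + 5 = 1. So 0 ≥ 1, which is false.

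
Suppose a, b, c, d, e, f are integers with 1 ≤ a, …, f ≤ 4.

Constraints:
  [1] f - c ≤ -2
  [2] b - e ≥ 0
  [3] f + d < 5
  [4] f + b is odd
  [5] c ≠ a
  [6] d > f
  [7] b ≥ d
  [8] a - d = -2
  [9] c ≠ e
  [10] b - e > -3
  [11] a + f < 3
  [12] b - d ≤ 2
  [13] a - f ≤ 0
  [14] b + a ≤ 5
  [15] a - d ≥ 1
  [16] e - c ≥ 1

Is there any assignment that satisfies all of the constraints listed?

Unsatisfiable

Constraints 1, 2, 12, 13, 15, and 16 give a − d ≥ 1, d − b ≥ -2, b − e ≥ 0, e − c ≥ 1, c − f ≥ 2, f − a ≥ 0.
Adding all 6 inequalities: the left sides telescope to 0, and the right sides sum to 1 + (-2) + 0 + 1 + 2 + 0 = 2. So 0 ≥ 2, which is false.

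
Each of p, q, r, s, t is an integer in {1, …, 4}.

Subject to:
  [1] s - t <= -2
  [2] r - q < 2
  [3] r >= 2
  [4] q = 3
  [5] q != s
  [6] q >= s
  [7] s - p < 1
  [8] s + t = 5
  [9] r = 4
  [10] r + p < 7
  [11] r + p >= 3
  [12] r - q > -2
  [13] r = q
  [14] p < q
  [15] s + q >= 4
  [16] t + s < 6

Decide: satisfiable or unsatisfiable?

Unsatisfiable

Constraint 9 fixes r = 4 and constraint 4 fixes q = 3, but constraint 13 requires r = q. Since 4 ≠ 3, contradiction.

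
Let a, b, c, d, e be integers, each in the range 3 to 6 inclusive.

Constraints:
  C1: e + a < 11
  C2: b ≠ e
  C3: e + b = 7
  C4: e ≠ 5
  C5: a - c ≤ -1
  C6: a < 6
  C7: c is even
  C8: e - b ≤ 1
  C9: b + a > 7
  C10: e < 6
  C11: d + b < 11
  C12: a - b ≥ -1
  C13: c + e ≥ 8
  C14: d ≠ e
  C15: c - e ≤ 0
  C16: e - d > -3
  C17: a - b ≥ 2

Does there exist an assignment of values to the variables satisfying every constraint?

Constraints 5, 8, 15, and 17 give b − e ≥ -1, e − c ≥ 0, c − a ≥ 1, a − b ≥ 2.
Adding all 4 inequalities: the left sides telescope to 0, and the right sides sum to (-1) + 0 + 1 + 2 = 2. So 0 ≥ 2, which is false.

Unsatisfiable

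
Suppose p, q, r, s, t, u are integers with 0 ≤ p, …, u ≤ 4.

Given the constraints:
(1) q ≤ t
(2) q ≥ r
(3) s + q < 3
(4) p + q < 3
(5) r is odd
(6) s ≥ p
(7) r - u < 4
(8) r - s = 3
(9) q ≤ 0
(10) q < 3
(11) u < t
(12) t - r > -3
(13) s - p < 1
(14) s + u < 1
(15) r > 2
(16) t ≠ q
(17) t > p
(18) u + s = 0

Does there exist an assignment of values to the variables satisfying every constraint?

From constraint 15: r ≥ 3. From constraints 2 and 9: r ≤ q and q ≤ 0, so r ≤ 0. But 0 < 3, so no value of r works.

Unsatisfiable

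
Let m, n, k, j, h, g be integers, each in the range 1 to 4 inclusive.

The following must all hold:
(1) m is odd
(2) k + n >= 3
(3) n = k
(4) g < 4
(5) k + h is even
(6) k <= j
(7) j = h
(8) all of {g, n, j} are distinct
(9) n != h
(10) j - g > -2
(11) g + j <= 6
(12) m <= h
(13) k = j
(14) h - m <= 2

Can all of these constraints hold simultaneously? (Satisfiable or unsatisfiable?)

From constraints 3, 7, and 13, n = k = j = h, so n = h. But constraint 9 says n ≠ h. Contradiction.

Unsatisfiable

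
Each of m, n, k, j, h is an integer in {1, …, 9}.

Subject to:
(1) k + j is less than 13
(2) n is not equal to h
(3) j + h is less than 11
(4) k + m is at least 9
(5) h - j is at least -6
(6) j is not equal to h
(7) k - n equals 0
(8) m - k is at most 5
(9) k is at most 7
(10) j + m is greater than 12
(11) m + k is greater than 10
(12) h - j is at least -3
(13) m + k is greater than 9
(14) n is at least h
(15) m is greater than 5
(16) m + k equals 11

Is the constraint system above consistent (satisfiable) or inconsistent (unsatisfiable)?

Try m = 7, n = 4, k = 4, j = 6, h = 3.
Check constraint 1: k + j = 10; constraint 3: j + h = 9; constraint 4: k + m = 11. The remaining constraints are straightforward to verify.

Satisfiable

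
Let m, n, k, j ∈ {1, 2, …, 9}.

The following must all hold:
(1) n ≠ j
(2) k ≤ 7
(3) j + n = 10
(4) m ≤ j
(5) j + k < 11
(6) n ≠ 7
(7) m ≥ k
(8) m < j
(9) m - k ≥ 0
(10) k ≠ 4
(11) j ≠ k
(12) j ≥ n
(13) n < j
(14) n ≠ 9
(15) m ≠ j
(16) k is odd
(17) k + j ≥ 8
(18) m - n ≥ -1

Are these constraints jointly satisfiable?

Satisfiable

Take m = 1, n = 1, k = 1, j = 9. Then constraint 3: j + n = 10; constraint 5: j + k = 10; constraint 9: m - k = 0, and every other listed constraint is also met.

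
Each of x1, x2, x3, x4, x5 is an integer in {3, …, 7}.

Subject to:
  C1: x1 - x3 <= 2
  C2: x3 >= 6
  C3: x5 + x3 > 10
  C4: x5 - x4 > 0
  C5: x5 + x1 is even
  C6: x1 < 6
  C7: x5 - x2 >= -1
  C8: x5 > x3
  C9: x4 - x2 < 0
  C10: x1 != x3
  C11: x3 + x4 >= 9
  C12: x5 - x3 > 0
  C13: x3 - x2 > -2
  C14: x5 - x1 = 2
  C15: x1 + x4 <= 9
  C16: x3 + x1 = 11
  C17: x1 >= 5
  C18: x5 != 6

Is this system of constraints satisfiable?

Satisfiable

Try x1 = 5, x2 = 6, x3 = 6, x4 = 4, x5 = 7.
Check constraint 1: x1 - x3 = -1; constraint 3: x5 + x3 = 13. The remaining constraints are straightforward to verify.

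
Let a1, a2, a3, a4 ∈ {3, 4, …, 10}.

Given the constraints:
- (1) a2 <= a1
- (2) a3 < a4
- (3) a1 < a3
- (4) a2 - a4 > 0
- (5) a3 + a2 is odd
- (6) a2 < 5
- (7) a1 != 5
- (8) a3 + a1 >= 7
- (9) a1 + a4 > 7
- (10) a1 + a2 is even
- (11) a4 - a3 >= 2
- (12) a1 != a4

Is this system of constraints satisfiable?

Constraints 1, 2, 3, and 4 give a4 < a2, a2 ≤ a1, a1 < a3, a3 < a4. Chaining: a4 < a2 ≤ a1 < a3 < a4, which forces a4 < a4 — impossible.

Unsatisfiable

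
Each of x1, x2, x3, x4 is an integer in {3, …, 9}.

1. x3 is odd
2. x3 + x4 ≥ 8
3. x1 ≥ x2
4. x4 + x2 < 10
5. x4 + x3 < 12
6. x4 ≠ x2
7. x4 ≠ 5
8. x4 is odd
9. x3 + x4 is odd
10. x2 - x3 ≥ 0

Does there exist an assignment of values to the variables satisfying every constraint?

Constraint 1 makes x3 odd and constraint 8 makes x4 odd, so x3 + x4 must be even. Constraint 9 says x3 + x4 is odd — contradiction.

Unsatisfiable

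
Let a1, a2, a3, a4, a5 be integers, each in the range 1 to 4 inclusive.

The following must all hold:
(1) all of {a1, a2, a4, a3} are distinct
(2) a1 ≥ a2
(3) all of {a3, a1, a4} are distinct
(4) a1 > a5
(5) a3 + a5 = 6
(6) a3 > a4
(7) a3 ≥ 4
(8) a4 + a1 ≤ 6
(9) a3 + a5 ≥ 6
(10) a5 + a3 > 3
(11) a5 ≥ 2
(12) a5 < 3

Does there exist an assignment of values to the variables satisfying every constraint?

One satisfying assignment is a1 = 3, a2 = 2, a3 = 4, a4 = 1, a5 = 2.
For the less obvious constraints — constraint 5: a3 + a5 = 6; constraint 8: a4 + a1 = 4; constraint 9: a3 + a5 = 6 — and the others hold by inspection.

Satisfiable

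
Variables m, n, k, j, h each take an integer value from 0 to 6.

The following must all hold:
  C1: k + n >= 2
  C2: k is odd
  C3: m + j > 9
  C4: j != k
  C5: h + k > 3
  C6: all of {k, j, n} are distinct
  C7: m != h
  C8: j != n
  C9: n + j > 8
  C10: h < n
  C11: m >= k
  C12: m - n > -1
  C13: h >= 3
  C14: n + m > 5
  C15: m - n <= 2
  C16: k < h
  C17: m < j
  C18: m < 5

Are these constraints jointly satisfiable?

One satisfying assignment is m = 4, n = 4, k = 1, j = 6, h = 3.
For the less obvious constraints — constraint 1: k + n = 5; constraint 3: m + j = 10; constraint 5: h + k = 4 — and the others hold by inspection.

Satisfiable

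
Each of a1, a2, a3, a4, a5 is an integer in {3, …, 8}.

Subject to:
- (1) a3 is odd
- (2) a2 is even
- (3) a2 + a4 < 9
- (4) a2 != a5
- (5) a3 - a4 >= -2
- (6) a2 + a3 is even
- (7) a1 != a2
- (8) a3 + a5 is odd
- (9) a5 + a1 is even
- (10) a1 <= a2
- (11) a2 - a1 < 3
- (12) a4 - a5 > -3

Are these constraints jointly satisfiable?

Constraint 2 makes a2 even and constraint 1 makes a3 odd, so a2 + a3 must be odd. Constraint 6 says a2 + a3 is even — contradiction.

Unsatisfiable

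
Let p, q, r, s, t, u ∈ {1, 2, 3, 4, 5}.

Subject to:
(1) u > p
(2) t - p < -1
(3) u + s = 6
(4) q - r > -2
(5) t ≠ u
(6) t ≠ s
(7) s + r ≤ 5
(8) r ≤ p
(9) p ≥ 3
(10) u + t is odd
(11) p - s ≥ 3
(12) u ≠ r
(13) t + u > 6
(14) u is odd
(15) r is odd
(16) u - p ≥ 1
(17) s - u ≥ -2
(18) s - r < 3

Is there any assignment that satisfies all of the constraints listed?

Constraints 11, 16, and 17 give s − u ≥ -2, u − p ≥ 1, p − s ≥ 3.
Adding all 3 inequalities: the left sides telescope to 0, and the right sides sum to (-2) + 1 + 3 = 2. So 0 ≥ 2, which is false.

Unsatisfiable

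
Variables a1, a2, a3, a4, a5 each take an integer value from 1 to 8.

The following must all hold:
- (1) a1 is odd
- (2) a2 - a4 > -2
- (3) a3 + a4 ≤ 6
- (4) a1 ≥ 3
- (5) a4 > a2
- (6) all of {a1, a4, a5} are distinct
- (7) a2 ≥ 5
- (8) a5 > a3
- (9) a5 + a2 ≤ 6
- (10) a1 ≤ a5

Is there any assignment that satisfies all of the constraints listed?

Unsatisfiable

From constraints 4 and 10: a5 ≥ a1 ≥ 3. From constraint 7: a2 ≥ 5. Hence a5 + a2 ≥ 8. But constraint 9 requires a5 + a2 ≤ 6, and 6 < 8. Contradiction.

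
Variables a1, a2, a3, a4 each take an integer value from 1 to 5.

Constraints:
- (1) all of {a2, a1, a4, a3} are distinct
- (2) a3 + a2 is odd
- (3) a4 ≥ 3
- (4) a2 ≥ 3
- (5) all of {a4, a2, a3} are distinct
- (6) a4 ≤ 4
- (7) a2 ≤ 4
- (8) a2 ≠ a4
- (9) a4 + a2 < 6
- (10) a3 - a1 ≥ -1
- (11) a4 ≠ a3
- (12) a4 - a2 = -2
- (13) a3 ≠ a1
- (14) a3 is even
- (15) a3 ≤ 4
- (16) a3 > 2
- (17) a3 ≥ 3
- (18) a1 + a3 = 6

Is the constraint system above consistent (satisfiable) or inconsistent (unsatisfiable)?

Unsatisfiable

Constraints 3, 4, 6, 7, 15, and 17 confine each of a4, a2, a3 to the 2 values {3, 4}.
Constraint 5 requires all 3 of them to be distinct, but only 2 values are available — impossible by the pigeonhole principle.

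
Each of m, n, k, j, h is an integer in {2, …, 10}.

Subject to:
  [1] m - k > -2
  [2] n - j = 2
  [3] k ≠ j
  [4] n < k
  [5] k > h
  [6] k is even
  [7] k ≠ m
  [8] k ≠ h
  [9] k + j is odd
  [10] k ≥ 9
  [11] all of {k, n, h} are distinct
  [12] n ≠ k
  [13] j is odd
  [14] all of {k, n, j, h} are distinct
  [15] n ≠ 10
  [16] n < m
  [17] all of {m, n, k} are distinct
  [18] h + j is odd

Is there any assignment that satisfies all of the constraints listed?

Satisfiable

Take m = 9, n = 7, k = 10, j = 5, h = 8. Then constraint 1: m - k = -1; constraint 2: n - j = 2; constraint 11: values 10, 7, 8 are distinct, and every other listed constraint is also met.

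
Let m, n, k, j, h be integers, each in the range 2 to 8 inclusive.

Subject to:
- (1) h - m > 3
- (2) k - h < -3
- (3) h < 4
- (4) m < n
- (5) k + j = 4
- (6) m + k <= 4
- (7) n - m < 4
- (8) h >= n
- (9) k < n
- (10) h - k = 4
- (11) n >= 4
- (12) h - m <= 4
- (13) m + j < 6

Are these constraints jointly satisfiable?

From constraints 8 and 11: h ≥ n and n ≥ 4, so h ≥ 4. From constraint 3: h ≤ 3. But 3 < 4, so no value of h works.

Unsatisfiable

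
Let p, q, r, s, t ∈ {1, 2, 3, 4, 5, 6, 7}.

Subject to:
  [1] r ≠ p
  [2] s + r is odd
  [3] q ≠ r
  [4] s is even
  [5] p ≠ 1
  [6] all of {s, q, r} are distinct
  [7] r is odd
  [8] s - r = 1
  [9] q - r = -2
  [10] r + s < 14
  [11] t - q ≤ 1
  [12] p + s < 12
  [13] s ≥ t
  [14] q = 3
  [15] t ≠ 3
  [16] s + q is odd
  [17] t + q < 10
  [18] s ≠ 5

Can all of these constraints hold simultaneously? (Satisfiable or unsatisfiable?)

Satisfiable

Take p = 4, q = 3, r = 5, s = 6, t = 4. Then constraint 8: s - r = 1; constraint 9: q - r = -2; constraint 10: r + s = 11, and every other listed constraint is also met.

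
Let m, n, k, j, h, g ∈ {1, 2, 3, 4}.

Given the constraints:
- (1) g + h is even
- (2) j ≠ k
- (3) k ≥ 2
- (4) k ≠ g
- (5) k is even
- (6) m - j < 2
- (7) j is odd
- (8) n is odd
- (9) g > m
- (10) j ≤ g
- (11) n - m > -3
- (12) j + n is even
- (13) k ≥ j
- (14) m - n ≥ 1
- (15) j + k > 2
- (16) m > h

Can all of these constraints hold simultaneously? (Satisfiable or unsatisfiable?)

Satisfiable

The assignment m = 2, n = 1, k = 4, j = 1, h = 1, g = 3 works:
  constraint 6 holds since m - j = 1.
  constraint 11 holds since n - m = -1.
The rest check out directly.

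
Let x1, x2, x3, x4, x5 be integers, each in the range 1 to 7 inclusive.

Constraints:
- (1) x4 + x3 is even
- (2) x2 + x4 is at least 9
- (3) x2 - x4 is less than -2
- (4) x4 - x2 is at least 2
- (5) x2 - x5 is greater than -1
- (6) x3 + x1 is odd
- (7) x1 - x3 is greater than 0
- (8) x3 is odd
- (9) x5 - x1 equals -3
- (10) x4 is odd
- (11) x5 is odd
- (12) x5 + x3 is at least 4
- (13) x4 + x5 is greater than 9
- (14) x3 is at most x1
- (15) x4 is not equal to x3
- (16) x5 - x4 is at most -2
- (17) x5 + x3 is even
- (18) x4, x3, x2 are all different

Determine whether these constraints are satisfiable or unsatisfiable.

One satisfying assignment is x1 = 6, x2 = 4, x3 = 3, x4 = 7, x5 = 3.
For the less obvious constraints — constraint 2: x2 + x4 = 11; constraint 3: x2 - x4 = -3; constraint 4: x4 - x2 = 3 — and the others hold by inspection.

Satisfiable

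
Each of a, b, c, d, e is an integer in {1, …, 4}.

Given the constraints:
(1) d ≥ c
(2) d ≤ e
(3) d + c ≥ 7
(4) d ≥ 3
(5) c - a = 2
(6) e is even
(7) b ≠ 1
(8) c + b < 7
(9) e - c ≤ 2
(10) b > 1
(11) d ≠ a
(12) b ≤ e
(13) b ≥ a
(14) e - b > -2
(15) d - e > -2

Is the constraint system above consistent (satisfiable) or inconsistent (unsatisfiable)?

The assignment a = 1, b = 3, c = 3, d = 4, e = 4 works:
  constraint 3 holds since d + c = 7.
  constraint 5 holds since c - a = 2.
The rest check out directly.

Satisfiable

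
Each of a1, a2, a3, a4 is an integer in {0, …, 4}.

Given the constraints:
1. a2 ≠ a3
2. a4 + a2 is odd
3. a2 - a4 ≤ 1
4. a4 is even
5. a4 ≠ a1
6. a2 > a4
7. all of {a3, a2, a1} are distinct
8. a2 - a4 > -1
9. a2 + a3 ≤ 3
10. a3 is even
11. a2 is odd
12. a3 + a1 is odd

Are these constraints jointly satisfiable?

Setting (a1, a2, a3, a4) = (3, 1, 0, 0) satisfies everything: constraint 3: a2 - a4 = 1; constraint 8: a2 - a4 = 1; constraint 9: a2 + a3 = 1, and the others follow.

Satisfiable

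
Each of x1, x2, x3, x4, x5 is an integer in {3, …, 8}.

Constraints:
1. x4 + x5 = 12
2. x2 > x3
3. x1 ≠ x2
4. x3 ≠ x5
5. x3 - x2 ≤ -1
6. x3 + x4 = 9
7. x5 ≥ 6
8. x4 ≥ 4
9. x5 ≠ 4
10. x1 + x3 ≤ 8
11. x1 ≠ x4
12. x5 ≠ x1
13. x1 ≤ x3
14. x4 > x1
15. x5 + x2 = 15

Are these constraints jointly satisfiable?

Setting (x1, x2, x3, x4, x5) = (3, 8, 4, 5, 7) satisfies everything: constraint 1: x4 + x5 = 12; constraint 5: x3 - x2 = -4; constraint 6: x3 + x4 = 9, and the others follow.

Satisfiable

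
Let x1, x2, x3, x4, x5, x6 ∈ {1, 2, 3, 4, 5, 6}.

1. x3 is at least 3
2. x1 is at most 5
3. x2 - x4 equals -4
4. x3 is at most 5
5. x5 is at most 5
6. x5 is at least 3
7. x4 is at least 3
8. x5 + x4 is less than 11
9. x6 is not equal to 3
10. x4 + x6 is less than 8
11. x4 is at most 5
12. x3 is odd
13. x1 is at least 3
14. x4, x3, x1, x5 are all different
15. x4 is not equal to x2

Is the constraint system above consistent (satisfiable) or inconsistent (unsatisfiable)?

Constraints 1, 2, 4, 5, 6, 7, 11, and 13 confine each of x4, x3, x1, x5 to the 3 values {3, …, 5}.
Constraint 14 requires all 4 of them to be distinct, but only 3 values are available — impossible by the pigeonhole principle.

Unsatisfiable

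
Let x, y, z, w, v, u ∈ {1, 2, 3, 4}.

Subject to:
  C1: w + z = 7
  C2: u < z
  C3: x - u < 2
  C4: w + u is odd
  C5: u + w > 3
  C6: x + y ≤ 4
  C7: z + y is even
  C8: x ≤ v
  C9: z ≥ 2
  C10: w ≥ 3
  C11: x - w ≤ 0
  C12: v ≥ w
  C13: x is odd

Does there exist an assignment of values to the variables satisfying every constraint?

Setting (x, y, z, w, v, u) = (1, 1, 3, 4, 4, 1) satisfies everything: constraint 1: w + z = 7; constraint 3: x - u = 0, and the others follow.

Satisfiable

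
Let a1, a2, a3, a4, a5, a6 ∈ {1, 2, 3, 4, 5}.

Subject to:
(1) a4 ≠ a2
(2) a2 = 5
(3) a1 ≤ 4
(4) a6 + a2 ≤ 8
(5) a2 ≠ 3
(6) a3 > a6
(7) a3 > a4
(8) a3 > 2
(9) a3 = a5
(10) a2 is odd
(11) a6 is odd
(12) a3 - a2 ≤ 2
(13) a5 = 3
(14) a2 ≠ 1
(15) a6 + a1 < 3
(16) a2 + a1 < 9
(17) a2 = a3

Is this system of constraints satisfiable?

Constraint 2 fixes a2 = 5 and constraint 13 fixes a5 = 3. Constraints 9 and 17 give a2 = a3 = a5, so a2 = a5. But 5 ≠ 3 — contradiction.

Unsatisfiable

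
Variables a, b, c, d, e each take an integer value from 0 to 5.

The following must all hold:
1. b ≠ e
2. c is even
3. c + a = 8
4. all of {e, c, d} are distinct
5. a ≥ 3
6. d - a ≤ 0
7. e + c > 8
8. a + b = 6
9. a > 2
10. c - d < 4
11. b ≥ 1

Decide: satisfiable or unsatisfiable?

One satisfying assignment is a = 4, b = 2, c = 4, d = 2, e = 5.
For the less obvious constraints — constraint 3: c + a = 8; constraint 6: d - a = -2 — and the others hold by inspection.

Satisfiable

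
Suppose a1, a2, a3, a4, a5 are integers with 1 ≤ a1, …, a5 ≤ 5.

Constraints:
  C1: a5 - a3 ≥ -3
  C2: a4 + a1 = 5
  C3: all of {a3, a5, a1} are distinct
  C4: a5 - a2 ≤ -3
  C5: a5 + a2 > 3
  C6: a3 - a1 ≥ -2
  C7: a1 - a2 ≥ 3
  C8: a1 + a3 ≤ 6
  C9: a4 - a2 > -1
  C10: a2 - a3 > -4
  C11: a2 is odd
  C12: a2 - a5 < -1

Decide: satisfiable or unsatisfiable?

Unsatisfiable

Constraints 1, 4, 6, and 7 give a2 − a5 ≥ 3, a5 − a3 ≥ -3, a3 − a1 ≥ -2, a1 − a2 ≥ 3.
Adding all 4 inequalities: the left sides telescope to 0, and the right sides sum to 3 + (-3) + (-2) + 3 = 1. So 0 ≥ 1, which is false.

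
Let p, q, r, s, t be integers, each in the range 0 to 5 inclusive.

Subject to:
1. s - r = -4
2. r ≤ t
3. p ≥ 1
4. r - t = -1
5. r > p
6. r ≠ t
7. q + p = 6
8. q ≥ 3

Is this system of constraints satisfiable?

Satisfiable

Take p = 2, q = 4, r = 4, s = 0, t = 5. Then constraint 1: s - r = -4; constraint 4: r - t = -1; constraint 7: q + p = 6, and every other listed constraint is also met.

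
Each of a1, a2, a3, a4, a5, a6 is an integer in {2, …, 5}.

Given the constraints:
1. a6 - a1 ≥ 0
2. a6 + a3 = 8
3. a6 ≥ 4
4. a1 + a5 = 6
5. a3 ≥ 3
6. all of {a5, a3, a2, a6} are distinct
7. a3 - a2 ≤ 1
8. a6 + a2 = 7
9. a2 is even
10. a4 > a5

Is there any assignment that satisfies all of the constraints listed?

Try a1 = 2, a2 = 2, a3 = 3, a4 = 5, a5 = 4, a6 = 5.
Check constraint 1: a6 - a1 = 3; constraint 2: a6 + a3 = 8; constraint 4: a1 + a5 = 6. The remaining constraints are straightforward to verify.

Satisfiable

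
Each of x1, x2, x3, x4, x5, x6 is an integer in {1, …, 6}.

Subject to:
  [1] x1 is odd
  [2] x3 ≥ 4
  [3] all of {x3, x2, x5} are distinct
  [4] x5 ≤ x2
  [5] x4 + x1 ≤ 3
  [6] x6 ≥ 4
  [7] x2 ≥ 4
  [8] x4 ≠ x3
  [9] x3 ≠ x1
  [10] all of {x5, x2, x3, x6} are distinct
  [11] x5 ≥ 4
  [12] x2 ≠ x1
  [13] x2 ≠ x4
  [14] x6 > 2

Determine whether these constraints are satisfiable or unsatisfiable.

Unsatisfiable

Constraints 2, 6, 7, and 11 confine each of x5, x2, x3, x6 to the 3 values {4, …, 6} (the domain already gives each ≤ 6).
Constraint 10 requires all 4 of them to be distinct, but only 3 values are available — impossible by the pigeonhole principle.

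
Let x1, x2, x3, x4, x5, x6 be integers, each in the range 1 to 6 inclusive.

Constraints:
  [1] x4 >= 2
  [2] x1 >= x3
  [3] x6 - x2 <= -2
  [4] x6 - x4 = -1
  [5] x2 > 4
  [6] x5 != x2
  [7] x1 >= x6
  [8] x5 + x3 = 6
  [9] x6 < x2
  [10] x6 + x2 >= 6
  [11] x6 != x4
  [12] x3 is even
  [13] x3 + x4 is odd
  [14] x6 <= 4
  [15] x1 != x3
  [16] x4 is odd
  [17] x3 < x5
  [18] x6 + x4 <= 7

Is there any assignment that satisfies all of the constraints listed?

Satisfiable

One satisfying assignment is x1 = 4, x2 = 5, x3 = 2, x4 = 3, x5 = 4, x6 = 2.
For the less obvious constraints — constraint 3: x6 - x2 = -3; constraint 4: x6 - x4 = -1; constraint 8: x5 + x3 = 6 — and the others hold by inspection.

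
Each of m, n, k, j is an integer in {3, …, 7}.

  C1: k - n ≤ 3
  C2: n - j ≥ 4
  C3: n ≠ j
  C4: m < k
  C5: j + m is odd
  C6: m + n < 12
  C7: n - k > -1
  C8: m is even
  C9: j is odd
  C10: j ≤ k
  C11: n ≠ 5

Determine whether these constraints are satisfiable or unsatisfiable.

Satisfiable

The assignment m = 4, n = 7, k = 7, j = 3 works:
  constraint 1 holds since k - n = 0.
  constraint 2 holds since n - j = 4.
The rest check out directly.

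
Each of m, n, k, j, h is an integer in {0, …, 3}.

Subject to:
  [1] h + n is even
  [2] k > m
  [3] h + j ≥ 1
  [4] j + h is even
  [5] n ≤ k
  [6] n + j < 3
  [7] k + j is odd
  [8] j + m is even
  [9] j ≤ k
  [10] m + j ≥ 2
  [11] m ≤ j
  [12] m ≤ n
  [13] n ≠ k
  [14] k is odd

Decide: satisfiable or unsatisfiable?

Satisfiable

Take m = 0, n = 0, k = 3, j = 2, h = 2. Then constraint 3: h + j = 4; constraint 6: n + j = 2, and every other listed constraint is also met.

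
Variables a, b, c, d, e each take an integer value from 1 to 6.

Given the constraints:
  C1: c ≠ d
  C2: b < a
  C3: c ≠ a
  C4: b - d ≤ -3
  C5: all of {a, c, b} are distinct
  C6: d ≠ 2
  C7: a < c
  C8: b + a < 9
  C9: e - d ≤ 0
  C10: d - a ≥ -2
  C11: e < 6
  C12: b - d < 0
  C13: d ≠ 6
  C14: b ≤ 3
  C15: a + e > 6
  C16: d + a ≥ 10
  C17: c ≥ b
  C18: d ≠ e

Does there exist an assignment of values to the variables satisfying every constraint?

Satisfiable

Take a = 5, b = 2, c = 6, d = 5, e = 2. Then constraint 4: b - d = -3; constraint 8: b + a = 7; constraint 9: e - d = -3, and every other listed constraint is also met.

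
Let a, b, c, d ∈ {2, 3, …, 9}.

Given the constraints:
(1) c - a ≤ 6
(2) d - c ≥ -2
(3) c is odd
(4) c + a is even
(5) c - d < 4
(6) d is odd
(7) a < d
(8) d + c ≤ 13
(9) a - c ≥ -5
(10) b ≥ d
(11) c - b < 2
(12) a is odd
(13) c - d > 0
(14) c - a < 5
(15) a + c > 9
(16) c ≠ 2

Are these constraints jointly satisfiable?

Satisfiable

Try a = 3, b = 7, c = 7, d = 5.
Check constraint 1: c - a = 4; constraint 2: d - c = -2. The remaining constraints are straightforward to verify.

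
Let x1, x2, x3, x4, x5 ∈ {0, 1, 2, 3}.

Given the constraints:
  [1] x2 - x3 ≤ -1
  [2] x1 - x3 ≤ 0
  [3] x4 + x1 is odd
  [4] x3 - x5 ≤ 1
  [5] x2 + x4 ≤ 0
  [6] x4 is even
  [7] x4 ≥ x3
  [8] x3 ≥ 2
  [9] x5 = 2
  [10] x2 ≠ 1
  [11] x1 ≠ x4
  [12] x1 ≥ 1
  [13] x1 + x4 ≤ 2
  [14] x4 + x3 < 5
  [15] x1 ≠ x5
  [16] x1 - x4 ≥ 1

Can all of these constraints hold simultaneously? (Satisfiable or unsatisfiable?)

Unsatisfiable

From constraint 12: x1 ≥ 1. From constraints 7 and 8: x4 ≥ x3 ≥ 2. Hence x1 + x4 ≥ 3. But constraint 13 requires x1 + x4 ≤ 2, and 2 < 3. Contradiction.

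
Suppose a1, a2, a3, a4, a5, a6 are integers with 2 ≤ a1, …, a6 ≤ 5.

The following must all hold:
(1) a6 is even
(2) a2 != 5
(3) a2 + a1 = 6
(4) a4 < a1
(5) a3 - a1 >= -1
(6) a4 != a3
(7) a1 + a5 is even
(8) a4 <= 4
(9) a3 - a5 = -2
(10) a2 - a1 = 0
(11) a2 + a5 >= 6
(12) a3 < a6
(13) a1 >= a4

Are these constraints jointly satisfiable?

One satisfying assignment is a1 = 3, a2 = 3, a3 = 3, a4 = 2, a5 = 5, a6 = 4.
For the less obvious constraints — constraint 3: a2 + a1 = 6; constraint 5: a3 - a1 = 0; constraint 9: a3 - a5 = -2 — and the others hold by inspection.

Satisfiable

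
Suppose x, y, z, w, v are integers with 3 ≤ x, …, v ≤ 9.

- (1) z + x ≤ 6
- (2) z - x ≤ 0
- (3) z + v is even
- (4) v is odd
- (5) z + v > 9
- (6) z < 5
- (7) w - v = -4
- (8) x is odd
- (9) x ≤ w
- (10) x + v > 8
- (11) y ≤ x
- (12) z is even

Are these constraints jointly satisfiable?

Unsatisfiable

Constraint 12 makes z even and constraint 4 makes v odd, so z + v must be odd. Constraint 3 says z + v is even — contradiction.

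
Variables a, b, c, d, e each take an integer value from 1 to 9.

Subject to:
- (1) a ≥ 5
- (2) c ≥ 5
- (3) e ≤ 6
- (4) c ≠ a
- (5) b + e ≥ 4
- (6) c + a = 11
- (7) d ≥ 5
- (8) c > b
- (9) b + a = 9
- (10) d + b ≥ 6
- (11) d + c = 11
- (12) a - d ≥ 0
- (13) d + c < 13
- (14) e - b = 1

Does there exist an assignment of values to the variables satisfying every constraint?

Satisfiable

Try a = 6, b = 3, c = 5, d = 6, e = 4.
Check constraint 5: b + e = 7; constraint 6: c + a = 11; constraint 9: b + a = 9. The remaining constraints are straightforward to verify.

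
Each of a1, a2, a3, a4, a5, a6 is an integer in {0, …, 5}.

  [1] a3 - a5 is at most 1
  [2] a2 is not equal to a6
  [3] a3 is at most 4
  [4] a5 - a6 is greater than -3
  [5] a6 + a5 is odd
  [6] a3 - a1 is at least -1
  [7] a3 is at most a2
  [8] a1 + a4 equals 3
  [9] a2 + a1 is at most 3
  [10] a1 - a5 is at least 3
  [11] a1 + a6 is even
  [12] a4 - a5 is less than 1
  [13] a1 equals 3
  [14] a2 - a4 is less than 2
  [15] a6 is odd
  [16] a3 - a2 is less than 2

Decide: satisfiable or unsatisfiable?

Unsatisfiable

Constraints 1, 6, and 10 give a3 − a1 ≥ -1, a1 − a5 ≥ 3, a5 − a3 ≥ -1.
Adding all 3 inequalities: the left sides telescope to 0, and the right sides sum to (-1) + 3 + (-1) = 1. So 0 ≥ 1, which is false.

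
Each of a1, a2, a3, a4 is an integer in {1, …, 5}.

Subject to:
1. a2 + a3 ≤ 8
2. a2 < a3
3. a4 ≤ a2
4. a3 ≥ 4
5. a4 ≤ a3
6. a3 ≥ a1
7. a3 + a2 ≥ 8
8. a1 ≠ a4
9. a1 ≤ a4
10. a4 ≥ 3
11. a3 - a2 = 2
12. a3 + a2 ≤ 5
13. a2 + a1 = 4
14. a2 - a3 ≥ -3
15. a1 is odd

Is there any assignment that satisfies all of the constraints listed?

From constraint 4: a3 ≥ 4. From constraints 3 and 10: a2 ≥ a4 ≥ 3. Hence a3 + a2 ≥ 7. But constraint 12 requires a3 + a2 ≤ 5, and 5 < 7. Contradiction.

Unsatisfiable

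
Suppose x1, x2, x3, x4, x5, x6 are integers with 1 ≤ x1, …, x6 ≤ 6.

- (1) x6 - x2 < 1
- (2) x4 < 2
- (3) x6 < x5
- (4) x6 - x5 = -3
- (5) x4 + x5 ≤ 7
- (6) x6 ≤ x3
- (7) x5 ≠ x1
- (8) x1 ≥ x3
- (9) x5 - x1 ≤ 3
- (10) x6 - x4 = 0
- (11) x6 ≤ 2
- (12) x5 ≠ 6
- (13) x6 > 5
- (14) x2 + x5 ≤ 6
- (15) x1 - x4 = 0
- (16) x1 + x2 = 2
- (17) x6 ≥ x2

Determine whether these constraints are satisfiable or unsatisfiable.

From constraint 13: x6 ≥ 6. From constraint 11: x6 ≤ 2. But 2 < 6, so no value of x6 works.

Unsatisfiable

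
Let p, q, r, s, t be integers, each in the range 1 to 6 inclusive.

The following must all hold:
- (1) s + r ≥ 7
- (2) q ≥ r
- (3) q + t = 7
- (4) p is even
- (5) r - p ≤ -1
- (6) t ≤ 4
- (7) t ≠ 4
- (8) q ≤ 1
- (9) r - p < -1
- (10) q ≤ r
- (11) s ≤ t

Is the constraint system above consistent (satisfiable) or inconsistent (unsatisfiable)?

Unsatisfiable

From constraints 6 and 11: s ≤ t ≤ 4. From constraints 2 and 8: r ≤ q ≤ 1. Hence s + r ≤ 5. But constraint 1 requires s + r ≥ 7, and 7 > 5. Contradiction.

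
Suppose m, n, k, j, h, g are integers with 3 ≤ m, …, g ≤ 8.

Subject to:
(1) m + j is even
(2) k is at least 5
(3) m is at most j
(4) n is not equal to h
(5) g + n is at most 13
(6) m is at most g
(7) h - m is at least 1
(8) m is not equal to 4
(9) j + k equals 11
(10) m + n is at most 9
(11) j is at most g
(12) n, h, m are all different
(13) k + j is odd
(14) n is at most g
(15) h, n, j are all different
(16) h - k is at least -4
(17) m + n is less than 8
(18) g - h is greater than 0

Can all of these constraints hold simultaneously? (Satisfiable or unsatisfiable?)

The assignment m = 3, n = 4, k = 8, j = 3, h = 6, g = 8 works:
  constraint 5 holds since g + n = 12.
  constraint 7 holds since h - m = 3.
The rest check out directly.

Satisfiable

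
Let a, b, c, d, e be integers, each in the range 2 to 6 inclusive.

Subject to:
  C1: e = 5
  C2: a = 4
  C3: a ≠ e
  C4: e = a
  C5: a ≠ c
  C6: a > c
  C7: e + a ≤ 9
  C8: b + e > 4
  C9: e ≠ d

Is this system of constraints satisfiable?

Constraint 1 fixes e = 5 and constraint 2 fixes a = 4, but constraint 4 requires e = a. Since 5 ≠ 4, contradiction.

Unsatisfiable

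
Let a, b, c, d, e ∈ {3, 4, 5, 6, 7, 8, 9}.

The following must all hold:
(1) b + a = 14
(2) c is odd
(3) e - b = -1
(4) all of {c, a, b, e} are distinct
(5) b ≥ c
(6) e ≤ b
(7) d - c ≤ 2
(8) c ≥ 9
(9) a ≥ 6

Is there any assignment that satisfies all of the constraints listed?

Unsatisfiable

From constraints 5 and 8: b ≥ c ≥ 9. From constraint 9: a ≥ 6. Hence b + a ≥ 15. But constraint 1 requires b + a = 14, and 14 < 15. Contradiction.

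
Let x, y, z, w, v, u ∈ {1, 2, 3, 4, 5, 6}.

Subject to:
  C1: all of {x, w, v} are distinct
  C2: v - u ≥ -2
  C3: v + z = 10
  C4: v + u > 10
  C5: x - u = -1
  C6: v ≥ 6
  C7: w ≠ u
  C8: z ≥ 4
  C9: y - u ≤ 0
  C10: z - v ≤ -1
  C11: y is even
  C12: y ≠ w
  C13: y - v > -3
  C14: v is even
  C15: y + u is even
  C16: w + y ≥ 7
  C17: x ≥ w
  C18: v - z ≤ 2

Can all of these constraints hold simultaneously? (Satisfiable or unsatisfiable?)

Satisfiable

Setting (x, y, z, w, v, u) = (5, 6, 4, 1, 6, 6) satisfies everything: constraint 2: v - u = 0; constraint 3: v + z = 10, and the others follow.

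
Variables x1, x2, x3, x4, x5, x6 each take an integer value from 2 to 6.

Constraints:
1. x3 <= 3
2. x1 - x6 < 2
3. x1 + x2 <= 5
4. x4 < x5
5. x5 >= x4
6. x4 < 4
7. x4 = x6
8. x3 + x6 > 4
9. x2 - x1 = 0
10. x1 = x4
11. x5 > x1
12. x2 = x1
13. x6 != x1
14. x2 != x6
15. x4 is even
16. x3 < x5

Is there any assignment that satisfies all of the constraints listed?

Unsatisfiable

From constraints 7, 10, and 12, x2 = x1 = x4 = x6, so x2 = x6. But constraint 14 says x2 ≠ x6. Contradiction.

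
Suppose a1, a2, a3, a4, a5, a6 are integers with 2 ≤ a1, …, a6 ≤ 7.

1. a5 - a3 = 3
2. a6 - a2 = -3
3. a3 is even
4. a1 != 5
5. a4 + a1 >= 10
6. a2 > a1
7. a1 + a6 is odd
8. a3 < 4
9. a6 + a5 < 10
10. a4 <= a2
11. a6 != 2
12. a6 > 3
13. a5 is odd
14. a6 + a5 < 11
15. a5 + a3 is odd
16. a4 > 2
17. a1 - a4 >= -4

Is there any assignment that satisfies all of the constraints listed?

Setting (a1, a2, a3, a4, a5, a6) = (3, 7, 2, 7, 5, 4) satisfies everything: constraint 1: a5 - a3 = 3; constraint 2: a6 - a2 = -3, and the others follow.

Satisfiable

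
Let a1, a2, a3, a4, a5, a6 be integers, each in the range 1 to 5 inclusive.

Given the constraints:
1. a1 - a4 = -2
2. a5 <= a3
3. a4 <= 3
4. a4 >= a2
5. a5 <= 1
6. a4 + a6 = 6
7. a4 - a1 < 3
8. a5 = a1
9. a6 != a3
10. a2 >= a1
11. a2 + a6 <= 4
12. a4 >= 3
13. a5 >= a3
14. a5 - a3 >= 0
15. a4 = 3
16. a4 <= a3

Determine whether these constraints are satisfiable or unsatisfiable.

Unsatisfiable

From constraints 12 and 16: a3 ≥ a4 and a4 ≥ 3, so a3 ≥ 3. From constraints 5 and 13: a3 ≤ a5 and a5 ≤ 1, so a3 ≤ 1. But 1 < 3, so no value of a3 works.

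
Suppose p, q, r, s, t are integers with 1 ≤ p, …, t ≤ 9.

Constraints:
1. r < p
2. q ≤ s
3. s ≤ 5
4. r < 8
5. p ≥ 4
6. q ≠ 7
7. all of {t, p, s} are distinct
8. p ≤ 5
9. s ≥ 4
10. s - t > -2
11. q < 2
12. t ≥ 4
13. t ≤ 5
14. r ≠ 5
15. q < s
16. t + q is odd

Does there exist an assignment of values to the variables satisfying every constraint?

Unsatisfiable

Constraints 3, 5, 8, 9, 12, and 13 confine each of t, p, s to the 2 values {4, 5}.
Constraint 7 requires all 3 of them to be distinct, but only 2 values are available — impossible by the pigeonhole principle.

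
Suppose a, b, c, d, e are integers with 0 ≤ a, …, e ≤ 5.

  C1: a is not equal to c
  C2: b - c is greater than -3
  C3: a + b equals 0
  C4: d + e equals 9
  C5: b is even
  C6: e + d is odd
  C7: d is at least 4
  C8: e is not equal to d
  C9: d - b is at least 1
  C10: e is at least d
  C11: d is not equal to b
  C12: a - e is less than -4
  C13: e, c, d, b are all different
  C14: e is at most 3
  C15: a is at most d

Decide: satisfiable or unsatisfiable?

From constraints 7 and 10: e ≥ d and d ≥ 4, so e ≥ 4. From constraint 14: e ≤ 3. But 3 < 4, so no value of e works.

Unsatisfiable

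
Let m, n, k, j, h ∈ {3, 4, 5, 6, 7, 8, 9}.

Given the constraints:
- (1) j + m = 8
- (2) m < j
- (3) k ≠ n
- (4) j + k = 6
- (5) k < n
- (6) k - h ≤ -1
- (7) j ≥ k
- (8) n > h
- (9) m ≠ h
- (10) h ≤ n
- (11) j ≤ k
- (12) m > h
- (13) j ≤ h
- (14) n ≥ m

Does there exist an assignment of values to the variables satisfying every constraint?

Constraints 2, 6, 11, and 12 give j ≤ k, k < h, h < m, m < j. Chaining: j ≤ k < h < m < j, which forces j < j — impossible.

Unsatisfiable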